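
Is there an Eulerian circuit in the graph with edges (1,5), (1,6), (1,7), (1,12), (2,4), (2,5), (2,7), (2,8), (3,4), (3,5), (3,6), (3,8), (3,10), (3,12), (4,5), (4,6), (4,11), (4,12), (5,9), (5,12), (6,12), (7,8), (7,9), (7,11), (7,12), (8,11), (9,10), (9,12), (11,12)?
Yes (the graph is connected and all 12 vertices have even degree)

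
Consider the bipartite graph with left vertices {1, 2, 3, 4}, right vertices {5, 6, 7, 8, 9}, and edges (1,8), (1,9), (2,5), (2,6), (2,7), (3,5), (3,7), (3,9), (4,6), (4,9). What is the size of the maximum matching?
4 (matching: (1,8), (2,7), (3,9), (4,6); upper bound min(|L|,|R|) = min(4,5) = 4)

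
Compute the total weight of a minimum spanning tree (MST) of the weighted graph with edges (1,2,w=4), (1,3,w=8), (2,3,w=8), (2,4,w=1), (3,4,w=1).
6 (MST edges: (1,2,w=4), (2,4,w=1), (3,4,w=1); sum of weights 4 + 1 + 1 = 6)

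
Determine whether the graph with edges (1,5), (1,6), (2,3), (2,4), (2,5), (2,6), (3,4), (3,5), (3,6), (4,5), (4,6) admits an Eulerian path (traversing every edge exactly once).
Yes — and in fact it has an Eulerian circuit (the graph is connected and all 6 vertices have even degree)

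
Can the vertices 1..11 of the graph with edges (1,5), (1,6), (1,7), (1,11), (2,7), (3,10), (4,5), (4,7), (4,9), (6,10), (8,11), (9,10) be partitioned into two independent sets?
Yes. Partition: {1, 2, 4, 8, 10}, {3, 5, 6, 7, 9, 11}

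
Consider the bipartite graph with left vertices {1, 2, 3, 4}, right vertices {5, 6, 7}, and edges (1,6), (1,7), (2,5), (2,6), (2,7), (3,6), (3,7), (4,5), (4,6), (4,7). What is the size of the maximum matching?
3 (matching: (1,7), (2,6), (4,5); upper bound min(|L|,|R|) = min(4,3) = 3)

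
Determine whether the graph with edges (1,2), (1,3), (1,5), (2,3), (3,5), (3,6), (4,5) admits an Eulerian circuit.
No (4 vertices have odd degree: {1, 4, 5, 6}; Eulerian circuit requires 0)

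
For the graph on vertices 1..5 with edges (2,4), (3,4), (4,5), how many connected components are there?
2 (components: {1}, {2, 3, 4, 5})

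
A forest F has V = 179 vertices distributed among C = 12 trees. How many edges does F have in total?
167 (Each of the 12 component trees on V_i vertices has V_i - 1 edges; summing gives V - C = 179 - 12 = 167)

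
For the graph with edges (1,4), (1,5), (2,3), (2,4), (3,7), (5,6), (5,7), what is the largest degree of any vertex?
3 (attained at vertex 5)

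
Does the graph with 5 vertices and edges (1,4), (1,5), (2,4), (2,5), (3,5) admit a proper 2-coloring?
Yes. Partition: {1, 2, 3}, {4, 5}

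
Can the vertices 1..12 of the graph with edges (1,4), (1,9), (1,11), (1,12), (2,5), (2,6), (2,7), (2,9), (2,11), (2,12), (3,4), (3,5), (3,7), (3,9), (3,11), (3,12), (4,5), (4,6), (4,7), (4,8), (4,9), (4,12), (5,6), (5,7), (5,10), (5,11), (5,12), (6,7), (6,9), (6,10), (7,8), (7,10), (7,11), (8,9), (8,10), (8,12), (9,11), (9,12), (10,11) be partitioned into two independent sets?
No (odd cycle of length 3: 12 -> 1 -> 4 -> 12)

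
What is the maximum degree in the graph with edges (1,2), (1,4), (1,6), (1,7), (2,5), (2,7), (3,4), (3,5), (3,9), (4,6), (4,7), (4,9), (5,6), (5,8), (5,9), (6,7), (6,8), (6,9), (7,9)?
6 (attained at vertex 6)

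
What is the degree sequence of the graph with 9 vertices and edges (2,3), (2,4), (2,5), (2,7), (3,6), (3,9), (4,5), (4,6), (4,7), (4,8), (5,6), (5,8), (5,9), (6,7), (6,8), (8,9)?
[5, 5, 5, 4, 4, 3, 3, 3, 0] (degrees: deg(1)=0, deg(2)=4, deg(3)=3, deg(4)=5, deg(5)=5, deg(6)=5, deg(7)=3, deg(8)=4, deg(9)=3)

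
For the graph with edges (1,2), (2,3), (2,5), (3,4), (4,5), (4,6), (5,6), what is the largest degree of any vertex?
3 (attained at vertices 2, 4, 5)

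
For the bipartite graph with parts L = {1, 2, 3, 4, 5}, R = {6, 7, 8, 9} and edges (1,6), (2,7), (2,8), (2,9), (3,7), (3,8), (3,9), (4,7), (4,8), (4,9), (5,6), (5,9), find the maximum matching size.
4 (matching: (1,6), (2,9), (3,8), (4,7); upper bound min(|L|,|R|) = min(5,4) = 4)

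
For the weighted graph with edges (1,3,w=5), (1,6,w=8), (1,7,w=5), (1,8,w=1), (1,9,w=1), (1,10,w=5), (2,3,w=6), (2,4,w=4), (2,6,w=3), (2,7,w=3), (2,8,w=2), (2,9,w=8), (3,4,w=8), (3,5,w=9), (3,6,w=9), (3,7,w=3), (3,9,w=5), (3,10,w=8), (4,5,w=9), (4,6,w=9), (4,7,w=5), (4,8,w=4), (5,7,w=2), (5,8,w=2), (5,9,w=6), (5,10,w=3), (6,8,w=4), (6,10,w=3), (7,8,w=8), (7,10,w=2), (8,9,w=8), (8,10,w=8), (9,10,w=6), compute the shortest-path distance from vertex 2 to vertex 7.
3 (path: 2 -> 7; weights 3 = 3)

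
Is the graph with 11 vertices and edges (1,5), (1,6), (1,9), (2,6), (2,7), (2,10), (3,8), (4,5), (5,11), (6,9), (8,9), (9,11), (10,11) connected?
Yes (BFS from 1 visits [1, 5, 6, 9, 4, 11, 2, 8, 10, 7, 3] — all 11 vertices reached)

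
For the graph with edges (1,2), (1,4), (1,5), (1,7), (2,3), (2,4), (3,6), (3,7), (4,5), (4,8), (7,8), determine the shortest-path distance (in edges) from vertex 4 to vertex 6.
3 (path: 4 -> 2 -> 3 -> 6, 3 edges)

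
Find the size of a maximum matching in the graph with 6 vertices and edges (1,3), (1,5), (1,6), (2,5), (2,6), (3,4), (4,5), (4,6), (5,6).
3 (matching: (1,3), (2,5), (4,6); upper bound floor(n/2) = floor(6/2) = 3)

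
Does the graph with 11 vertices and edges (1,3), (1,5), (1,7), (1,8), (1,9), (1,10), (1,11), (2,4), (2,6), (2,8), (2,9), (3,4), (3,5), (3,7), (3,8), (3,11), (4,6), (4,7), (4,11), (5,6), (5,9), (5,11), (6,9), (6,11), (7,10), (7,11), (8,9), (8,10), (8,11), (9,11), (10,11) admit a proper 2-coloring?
No (odd cycle of length 3: 3 -> 1 -> 11 -> 3)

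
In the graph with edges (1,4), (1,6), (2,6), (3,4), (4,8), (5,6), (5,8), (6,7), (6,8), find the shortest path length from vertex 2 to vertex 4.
3 (path: 2 -> 6 -> 8 -> 4, 3 edges)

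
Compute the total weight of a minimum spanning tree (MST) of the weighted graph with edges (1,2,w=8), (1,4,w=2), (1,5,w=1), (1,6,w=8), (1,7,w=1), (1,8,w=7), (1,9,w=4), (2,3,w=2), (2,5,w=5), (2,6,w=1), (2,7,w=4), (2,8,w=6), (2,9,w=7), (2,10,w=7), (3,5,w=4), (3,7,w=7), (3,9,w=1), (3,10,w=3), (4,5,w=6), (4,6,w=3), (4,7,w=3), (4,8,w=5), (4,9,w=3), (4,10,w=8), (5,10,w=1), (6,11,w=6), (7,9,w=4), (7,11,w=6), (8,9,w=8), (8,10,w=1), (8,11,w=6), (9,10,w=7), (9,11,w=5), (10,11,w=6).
18 (MST edges: (1,4,w=2), (1,5,w=1), (1,7,w=1), (2,3,w=2), (2,6,w=1), (3,9,w=1), (3,10,w=3), (5,10,w=1), (8,10,w=1), (9,11,w=5); sum of weights 2 + 1 + 1 + 2 + 1 + 1 + 3 + 1 + 1 + 5 = 18)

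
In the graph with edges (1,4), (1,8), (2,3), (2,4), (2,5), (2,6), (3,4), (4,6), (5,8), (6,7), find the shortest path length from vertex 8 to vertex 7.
4 (path: 8 -> 1 -> 4 -> 6 -> 7, 4 edges)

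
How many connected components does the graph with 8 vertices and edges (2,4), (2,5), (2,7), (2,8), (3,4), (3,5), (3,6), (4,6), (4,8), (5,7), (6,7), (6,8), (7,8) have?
2 (components: {1}, {2, 3, 4, 5, 6, 7, 8})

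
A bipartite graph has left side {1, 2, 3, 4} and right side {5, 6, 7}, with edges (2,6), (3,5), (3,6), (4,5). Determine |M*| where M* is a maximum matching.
2 (matching: (2,6), (3,5); upper bound min(|L|,|R|) = min(4,3) = 3)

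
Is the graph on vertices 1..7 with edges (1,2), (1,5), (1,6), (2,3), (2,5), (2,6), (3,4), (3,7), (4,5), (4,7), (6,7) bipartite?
No (odd cycle of length 3: 6 -> 1 -> 2 -> 6)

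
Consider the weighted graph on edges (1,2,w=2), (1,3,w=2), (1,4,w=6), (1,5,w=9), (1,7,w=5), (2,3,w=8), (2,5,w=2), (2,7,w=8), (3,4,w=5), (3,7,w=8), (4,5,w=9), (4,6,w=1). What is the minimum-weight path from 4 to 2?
8 (path: 4 -> 1 -> 2; weights 6 + 2 = 8)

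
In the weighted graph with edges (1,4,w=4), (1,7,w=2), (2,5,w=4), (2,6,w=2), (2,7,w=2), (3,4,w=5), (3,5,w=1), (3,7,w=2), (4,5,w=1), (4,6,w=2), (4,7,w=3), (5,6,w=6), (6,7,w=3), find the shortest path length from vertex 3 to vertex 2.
4 (path: 3 -> 7 -> 2; weights 2 + 2 = 4)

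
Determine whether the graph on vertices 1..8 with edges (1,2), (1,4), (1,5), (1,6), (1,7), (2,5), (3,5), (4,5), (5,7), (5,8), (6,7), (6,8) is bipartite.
No (odd cycle of length 3: 2 -> 1 -> 5 -> 2)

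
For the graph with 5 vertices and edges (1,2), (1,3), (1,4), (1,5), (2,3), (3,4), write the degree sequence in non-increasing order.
[4, 3, 2, 2, 1] (degrees: deg(1)=4, deg(2)=2, deg(3)=3, deg(4)=2, deg(5)=1)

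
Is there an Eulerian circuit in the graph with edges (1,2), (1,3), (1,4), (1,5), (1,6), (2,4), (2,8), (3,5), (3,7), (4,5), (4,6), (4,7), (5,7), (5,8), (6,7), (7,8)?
No (8 vertices have odd degree: {1, 2, 3, 4, 5, 6, 7, 8}; Eulerian circuit requires 0)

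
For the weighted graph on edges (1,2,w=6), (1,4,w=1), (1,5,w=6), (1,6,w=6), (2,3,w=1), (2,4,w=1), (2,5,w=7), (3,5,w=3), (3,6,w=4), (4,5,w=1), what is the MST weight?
8 (MST edges: (1,4,w=1), (2,3,w=1), (2,4,w=1), (3,6,w=4), (4,5,w=1); sum of weights 1 + 1 + 1 + 4 + 1 = 8)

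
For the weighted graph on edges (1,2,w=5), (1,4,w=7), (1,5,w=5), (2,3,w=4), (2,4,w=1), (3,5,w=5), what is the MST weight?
15 (MST edges: (1,2,w=5), (1,5,w=5), (2,3,w=4), (2,4,w=1); sum of weights 5 + 5 + 4 + 1 = 15)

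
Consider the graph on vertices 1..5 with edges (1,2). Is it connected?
No, it has 4 components: {1, 2}, {3}, {4}, {5}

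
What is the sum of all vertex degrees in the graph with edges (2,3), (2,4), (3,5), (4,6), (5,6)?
10 (handshake: sum of degrees = 2|E| = 2 x 5 = 10)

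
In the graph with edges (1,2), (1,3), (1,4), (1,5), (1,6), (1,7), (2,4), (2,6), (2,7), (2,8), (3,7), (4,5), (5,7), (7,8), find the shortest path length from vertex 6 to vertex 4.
2 (path: 6 -> 1 -> 4, 2 edges)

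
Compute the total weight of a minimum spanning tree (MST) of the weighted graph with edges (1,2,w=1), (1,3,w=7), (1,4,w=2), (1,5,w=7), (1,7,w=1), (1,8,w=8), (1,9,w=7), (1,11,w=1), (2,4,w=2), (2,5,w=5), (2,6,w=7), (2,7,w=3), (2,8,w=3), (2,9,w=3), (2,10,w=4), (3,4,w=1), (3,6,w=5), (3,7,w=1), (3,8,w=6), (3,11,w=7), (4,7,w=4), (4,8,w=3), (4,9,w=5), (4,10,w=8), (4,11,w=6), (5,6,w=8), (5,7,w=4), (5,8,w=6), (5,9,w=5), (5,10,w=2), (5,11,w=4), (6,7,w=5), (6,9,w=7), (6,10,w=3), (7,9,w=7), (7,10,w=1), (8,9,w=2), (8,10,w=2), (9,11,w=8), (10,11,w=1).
15 (MST edges: (1,2,w=1), (1,7,w=1), (1,11,w=1), (3,4,w=1), (3,7,w=1), (5,10,w=2), (6,10,w=3), (7,10,w=1), (8,9,w=2), (8,10,w=2); sum of weights 1 + 1 + 1 + 1 + 1 + 2 + 3 + 1 + 2 + 2 = 15)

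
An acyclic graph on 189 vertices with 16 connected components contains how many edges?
173 (Each of the 16 component trees on V_i vertices has V_i - 1 edges; summing gives V - C = 189 - 16 = 173)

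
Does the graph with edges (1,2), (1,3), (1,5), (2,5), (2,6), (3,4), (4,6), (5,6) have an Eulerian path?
No (4 vertices have odd degree: {1, 2, 5, 6}; Eulerian path requires 0 or 2)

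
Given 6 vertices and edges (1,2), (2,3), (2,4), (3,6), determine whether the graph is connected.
No, it has 2 components: {1, 2, 3, 4, 6}, {5}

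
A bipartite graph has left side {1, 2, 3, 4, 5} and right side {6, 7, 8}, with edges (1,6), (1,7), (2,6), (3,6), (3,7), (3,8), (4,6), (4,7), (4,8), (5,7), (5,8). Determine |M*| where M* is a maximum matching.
3 (matching: (1,7), (2,6), (3,8); upper bound min(|L|,|R|) = min(5,3) = 3)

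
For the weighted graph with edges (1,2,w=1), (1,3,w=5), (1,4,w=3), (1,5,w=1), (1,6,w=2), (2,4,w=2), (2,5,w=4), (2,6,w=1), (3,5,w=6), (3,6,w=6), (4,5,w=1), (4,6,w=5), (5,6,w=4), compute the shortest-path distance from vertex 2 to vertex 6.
1 (path: 2 -> 6; weights 1 = 1)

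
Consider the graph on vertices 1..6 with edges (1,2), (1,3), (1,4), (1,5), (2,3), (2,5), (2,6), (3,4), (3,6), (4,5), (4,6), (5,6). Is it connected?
Yes (BFS from 1 visits [1, 2, 3, 4, 5, 6] — all 6 vertices reached)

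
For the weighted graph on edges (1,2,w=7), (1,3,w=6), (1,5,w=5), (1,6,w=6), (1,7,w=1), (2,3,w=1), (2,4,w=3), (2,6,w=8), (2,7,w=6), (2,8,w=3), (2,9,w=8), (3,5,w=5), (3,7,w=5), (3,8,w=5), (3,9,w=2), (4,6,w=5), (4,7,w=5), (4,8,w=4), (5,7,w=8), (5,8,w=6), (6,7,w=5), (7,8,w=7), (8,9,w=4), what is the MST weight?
25 (MST edges: (1,5,w=5), (1,7,w=1), (2,3,w=1), (2,4,w=3), (2,8,w=3), (3,5,w=5), (3,9,w=2), (4,6,w=5); sum of weights 5 + 1 + 1 + 3 + 3 + 5 + 2 + 5 = 25)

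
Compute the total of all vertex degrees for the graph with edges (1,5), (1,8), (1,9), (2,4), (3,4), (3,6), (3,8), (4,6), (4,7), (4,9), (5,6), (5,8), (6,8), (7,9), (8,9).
30 (handshake: sum of degrees = 2|E| = 2 x 15 = 30)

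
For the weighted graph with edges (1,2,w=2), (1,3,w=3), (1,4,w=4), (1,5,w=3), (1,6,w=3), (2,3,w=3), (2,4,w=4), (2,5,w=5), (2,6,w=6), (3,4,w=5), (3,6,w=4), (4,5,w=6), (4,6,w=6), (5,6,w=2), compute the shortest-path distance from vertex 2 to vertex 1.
2 (path: 2 -> 1; weights 2 = 2)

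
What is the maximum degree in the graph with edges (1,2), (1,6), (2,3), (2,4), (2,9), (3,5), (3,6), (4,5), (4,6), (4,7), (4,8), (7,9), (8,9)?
5 (attained at vertex 4)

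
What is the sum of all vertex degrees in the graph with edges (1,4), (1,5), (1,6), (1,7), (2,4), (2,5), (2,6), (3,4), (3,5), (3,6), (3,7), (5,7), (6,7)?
26 (handshake: sum of degrees = 2|E| = 2 x 13 = 26)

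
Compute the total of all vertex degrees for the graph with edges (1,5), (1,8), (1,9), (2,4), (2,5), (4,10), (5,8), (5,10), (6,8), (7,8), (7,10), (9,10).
24 (handshake: sum of degrees = 2|E| = 2 x 12 = 24)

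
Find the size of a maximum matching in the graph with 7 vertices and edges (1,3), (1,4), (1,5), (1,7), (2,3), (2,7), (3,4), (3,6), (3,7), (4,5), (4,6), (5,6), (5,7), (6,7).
3 (matching: (1,3), (4,5), (6,7); upper bound floor(n/2) = floor(7/2) = 3)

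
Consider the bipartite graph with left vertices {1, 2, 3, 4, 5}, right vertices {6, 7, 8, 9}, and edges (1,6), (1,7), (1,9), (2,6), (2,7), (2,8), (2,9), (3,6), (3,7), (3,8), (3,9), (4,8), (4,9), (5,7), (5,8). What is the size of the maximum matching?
4 (matching: (1,9), (2,8), (3,6), (5,7); upper bound min(|L|,|R|) = min(5,4) = 4)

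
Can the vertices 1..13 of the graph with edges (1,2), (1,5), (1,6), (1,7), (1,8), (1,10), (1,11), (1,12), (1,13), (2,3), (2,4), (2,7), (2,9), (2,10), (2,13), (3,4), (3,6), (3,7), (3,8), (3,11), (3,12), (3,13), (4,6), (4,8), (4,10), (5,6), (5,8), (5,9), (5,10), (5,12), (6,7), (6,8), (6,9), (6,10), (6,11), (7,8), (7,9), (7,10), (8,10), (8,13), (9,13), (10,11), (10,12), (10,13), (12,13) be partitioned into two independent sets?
No (odd cycle of length 3: 8 -> 1 -> 7 -> 8)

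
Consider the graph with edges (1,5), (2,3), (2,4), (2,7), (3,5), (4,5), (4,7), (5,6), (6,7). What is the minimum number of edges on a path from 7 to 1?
3 (path: 7 -> 6 -> 5 -> 1, 3 edges)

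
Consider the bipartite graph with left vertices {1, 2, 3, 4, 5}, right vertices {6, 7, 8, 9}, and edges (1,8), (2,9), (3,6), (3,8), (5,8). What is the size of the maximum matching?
3 (matching: (1,8), (2,9), (3,6); upper bound min(|L|,|R|) = min(5,4) = 4)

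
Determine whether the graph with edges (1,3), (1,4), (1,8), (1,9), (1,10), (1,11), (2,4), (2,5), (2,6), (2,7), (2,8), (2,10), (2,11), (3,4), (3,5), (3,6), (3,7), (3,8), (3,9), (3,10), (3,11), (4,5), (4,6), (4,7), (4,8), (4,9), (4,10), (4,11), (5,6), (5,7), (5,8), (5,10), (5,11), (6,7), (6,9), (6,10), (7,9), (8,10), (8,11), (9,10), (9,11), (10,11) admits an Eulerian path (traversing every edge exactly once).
No (6 vertices have odd degree: {2, 3, 6, 8, 9, 10}; Eulerian path requires 0 or 2)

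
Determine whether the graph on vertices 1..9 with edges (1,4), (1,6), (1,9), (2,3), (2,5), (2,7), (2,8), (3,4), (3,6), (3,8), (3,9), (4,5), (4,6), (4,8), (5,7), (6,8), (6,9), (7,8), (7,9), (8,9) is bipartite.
No (odd cycle of length 3: 4 -> 1 -> 6 -> 4)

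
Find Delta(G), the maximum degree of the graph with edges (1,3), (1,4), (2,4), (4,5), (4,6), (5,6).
4 (attained at vertex 4)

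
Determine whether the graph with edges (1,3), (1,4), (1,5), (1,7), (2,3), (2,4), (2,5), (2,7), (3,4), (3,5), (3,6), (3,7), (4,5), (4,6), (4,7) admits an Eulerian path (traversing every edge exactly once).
Yes — and in fact it has an Eulerian circuit (the graph is connected and all 7 vertices have even degree)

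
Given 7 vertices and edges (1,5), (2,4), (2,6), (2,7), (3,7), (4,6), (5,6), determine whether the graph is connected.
Yes (BFS from 1 visits [1, 5, 6, 2, 4, 7, 3] — all 7 vertices reached)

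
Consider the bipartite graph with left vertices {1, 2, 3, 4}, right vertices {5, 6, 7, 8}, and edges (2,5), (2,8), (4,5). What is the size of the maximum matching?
2 (matching: (2,8), (4,5); upper bound min(|L|,|R|) = min(4,4) = 4)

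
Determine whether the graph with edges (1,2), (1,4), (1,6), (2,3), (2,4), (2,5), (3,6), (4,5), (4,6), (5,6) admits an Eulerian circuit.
No (2 vertices have odd degree: {1, 5}; Eulerian circuit requires 0)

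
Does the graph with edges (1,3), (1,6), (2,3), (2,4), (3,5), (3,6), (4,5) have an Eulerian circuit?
Yes (the graph is connected and all 6 vertices have even degree)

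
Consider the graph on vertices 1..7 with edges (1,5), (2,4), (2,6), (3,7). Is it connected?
No, it has 3 components: {1, 5}, {2, 4, 6}, {3, 7}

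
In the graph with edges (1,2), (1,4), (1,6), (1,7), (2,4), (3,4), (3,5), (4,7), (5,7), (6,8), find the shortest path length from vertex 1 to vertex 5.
2 (path: 1 -> 7 -> 5, 2 edges)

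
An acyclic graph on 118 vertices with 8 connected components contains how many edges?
110 (Each of the 8 component trees on V_i vertices has V_i - 1 edges; summing gives V - C = 118 - 8 = 110)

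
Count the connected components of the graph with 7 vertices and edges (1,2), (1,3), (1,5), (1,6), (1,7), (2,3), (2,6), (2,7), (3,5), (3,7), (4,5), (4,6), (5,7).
1 (components: {1, 2, 3, 4, 5, 6, 7})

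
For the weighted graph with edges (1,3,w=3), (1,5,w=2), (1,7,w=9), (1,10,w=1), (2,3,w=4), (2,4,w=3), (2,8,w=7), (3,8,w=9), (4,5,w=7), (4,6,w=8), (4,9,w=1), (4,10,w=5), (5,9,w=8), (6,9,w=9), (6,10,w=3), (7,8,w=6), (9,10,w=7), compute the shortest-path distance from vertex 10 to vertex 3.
4 (path: 10 -> 1 -> 3; weights 1 + 3 = 4)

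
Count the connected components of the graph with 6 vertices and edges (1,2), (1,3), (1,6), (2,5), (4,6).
1 (components: {1, 2, 3, 4, 5, 6})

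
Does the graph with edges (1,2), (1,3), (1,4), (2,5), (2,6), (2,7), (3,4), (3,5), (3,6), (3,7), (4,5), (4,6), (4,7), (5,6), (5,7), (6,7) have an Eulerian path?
No (6 vertices have odd degree: {1, 3, 4, 5, 6, 7}; Eulerian path requires 0 or 2)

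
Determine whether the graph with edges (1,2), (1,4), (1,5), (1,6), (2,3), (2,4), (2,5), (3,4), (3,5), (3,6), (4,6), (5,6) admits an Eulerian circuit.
Yes (the graph is connected and all 6 vertices have even degree)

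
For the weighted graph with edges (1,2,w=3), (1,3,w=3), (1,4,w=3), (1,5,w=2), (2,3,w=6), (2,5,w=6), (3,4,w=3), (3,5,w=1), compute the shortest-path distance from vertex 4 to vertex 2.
6 (path: 4 -> 1 -> 2; weights 3 + 3 = 6)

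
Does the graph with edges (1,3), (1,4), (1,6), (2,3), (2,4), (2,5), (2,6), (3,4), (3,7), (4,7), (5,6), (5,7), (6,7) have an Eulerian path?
Yes (the graph is connected and exactly 2 vertices have odd degree: {1, 5}; any Eulerian path must start and end at those)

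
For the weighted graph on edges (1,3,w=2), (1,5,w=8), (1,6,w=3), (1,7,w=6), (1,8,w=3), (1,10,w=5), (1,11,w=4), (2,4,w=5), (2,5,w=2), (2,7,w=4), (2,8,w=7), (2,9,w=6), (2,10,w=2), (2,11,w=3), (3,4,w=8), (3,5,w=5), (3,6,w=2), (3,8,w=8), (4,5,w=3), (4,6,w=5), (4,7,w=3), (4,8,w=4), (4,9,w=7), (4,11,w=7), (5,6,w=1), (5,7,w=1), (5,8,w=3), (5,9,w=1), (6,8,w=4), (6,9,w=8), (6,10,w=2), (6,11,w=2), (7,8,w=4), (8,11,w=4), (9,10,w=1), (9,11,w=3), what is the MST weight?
18 (MST edges: (1,3,w=2), (1,8,w=3), (2,5,w=2), (3,6,w=2), (4,5,w=3), (5,6,w=1), (5,7,w=1), (5,9,w=1), (6,11,w=2), (9,10,w=1); sum of weights 2 + 3 + 2 + 2 + 3 + 1 + 1 + 1 + 2 + 1 = 18)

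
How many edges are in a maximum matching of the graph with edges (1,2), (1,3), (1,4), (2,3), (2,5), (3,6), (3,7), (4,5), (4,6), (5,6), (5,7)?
3 (matching: (1,4), (3,6), (5,7); upper bound floor(n/2) = floor(7/2) = 3)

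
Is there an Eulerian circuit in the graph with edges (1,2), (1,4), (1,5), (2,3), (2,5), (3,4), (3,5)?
No (4 vertices have odd degree: {1, 2, 3, 5}; Eulerian circuit requires 0)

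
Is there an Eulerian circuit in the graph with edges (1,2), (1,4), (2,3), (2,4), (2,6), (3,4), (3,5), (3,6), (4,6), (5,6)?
Yes (the graph is connected and all 6 vertices have even degree)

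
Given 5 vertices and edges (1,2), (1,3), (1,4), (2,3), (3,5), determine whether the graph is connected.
Yes (BFS from 1 visits [1, 2, 3, 4, 5] — all 5 vertices reached)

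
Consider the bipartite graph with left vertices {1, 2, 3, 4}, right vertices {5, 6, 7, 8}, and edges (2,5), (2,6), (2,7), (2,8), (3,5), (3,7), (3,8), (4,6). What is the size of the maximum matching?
3 (matching: (2,8), (3,7), (4,6); upper bound min(|L|,|R|) = min(4,4) = 4)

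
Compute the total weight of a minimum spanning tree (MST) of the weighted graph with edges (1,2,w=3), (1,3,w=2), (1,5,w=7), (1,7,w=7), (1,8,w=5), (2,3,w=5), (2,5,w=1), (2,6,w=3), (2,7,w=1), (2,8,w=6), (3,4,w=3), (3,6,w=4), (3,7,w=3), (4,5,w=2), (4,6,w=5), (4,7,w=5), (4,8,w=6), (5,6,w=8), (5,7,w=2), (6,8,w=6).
17 (MST edges: (1,2,w=3), (1,3,w=2), (1,8,w=5), (2,5,w=1), (2,6,w=3), (2,7,w=1), (4,5,w=2); sum of weights 3 + 2 + 5 + 1 + 3 + 1 + 2 = 17)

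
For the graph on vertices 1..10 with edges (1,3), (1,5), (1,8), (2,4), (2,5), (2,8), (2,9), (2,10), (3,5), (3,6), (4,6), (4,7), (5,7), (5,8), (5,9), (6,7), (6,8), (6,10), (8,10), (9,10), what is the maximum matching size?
5 (matching: (1,5), (2,9), (3,6), (4,7), (8,10); upper bound floor(n/2) = floor(10/2) = 5)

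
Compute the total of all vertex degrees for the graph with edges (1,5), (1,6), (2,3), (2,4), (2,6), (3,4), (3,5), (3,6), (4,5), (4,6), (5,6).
22 (handshake: sum of degrees = 2|E| = 2 x 11 = 22)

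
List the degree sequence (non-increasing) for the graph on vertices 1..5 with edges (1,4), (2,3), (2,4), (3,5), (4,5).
[3, 2, 2, 2, 1] (degrees: deg(1)=1, deg(2)=2, deg(3)=2, deg(4)=3, deg(5)=2)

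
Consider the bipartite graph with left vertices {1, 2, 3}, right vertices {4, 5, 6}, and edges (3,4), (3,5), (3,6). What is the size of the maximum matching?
1 (matching: (3,6); upper bound min(|L|,|R|) = min(3,3) = 3)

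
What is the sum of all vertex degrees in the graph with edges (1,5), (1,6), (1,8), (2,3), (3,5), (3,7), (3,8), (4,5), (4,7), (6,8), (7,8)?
22 (handshake: sum of degrees = 2|E| = 2 x 11 = 22)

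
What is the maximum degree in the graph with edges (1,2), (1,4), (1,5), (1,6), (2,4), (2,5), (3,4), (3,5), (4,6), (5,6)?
4 (attained at vertices 1, 4, 5)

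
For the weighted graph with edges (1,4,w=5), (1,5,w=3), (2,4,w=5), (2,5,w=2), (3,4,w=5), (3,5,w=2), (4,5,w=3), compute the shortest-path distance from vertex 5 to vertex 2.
2 (path: 5 -> 2; weights 2 = 2)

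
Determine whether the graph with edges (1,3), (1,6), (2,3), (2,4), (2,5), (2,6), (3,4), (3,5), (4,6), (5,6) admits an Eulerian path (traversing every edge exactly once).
Yes (the graph is connected and exactly 2 vertices have odd degree: {4, 5}; any Eulerian path must start and end at those)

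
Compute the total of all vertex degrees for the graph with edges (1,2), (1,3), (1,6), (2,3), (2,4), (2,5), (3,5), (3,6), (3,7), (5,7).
20 (handshake: sum of degrees = 2|E| = 2 x 10 = 20)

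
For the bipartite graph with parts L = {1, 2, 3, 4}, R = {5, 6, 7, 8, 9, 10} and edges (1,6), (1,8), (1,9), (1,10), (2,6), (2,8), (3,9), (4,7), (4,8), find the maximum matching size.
4 (matching: (1,10), (2,8), (3,9), (4,7); upper bound min(|L|,|R|) = min(4,6) = 4)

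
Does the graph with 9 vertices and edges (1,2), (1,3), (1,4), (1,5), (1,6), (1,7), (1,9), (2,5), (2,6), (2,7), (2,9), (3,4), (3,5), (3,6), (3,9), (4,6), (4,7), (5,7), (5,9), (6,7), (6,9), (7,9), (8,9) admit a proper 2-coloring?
No (odd cycle of length 3: 3 -> 1 -> 4 -> 3)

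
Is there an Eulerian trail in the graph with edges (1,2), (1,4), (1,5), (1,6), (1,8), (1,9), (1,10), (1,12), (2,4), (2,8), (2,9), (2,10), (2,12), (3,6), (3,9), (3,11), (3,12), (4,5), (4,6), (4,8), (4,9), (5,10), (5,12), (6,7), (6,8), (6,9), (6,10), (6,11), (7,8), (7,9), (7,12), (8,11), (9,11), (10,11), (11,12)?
Yes (the graph is connected and exactly 2 vertices have odd degree: {9, 10}; any Eulerian path must start and end at those)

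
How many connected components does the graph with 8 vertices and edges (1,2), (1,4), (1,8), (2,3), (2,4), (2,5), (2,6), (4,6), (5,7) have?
1 (components: {1, 2, 3, 4, 5, 6, 7, 8})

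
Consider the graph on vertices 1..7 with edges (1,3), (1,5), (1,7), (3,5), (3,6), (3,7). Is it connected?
No, it has 3 components: {1, 3, 5, 6, 7}, {2}, {4}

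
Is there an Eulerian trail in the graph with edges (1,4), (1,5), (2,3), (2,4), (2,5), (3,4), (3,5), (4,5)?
Yes (the graph is connected and exactly 2 vertices have odd degree: {2, 3}; any Eulerian path must start and end at those)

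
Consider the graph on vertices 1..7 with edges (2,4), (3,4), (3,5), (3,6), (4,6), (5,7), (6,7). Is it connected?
No, it has 2 components: {1}, {2, 3, 4, 5, 6, 7}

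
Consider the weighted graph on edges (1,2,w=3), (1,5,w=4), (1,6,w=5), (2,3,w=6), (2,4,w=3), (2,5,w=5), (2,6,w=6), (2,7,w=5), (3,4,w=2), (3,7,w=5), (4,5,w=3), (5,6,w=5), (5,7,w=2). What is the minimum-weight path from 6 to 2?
6 (path: 6 -> 2; weights 6 = 6)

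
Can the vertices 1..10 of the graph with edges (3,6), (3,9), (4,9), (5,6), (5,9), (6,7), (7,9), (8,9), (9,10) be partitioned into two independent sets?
Yes. Partition: {1, 2, 3, 4, 5, 7, 8, 10}, {6, 9}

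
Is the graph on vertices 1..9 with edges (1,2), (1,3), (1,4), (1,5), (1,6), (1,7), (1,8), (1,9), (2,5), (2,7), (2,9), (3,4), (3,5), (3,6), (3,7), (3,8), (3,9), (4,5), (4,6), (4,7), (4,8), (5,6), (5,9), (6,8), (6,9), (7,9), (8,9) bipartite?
No (odd cycle of length 3: 6 -> 1 -> 5 -> 6)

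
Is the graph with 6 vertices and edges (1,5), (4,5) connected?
No, it has 4 components: {1, 4, 5}, {2}, {3}, {6}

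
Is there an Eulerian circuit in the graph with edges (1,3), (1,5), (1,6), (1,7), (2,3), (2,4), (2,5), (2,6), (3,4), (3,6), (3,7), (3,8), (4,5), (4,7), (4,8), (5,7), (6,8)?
No (2 vertices have odd degree: {4, 8}; Eulerian circuit requires 0)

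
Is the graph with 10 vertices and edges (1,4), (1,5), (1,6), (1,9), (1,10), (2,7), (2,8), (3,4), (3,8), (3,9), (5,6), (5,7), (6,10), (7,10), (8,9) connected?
Yes (BFS from 1 visits [1, 4, 5, 6, 9, 10, 3, 7, 8, 2] — all 10 vertices reached)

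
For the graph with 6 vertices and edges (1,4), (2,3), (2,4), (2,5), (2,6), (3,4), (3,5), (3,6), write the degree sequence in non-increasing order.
[4, 4, 3, 2, 2, 1] (degrees: deg(1)=1, deg(2)=4, deg(3)=4, deg(4)=3, deg(5)=2, deg(6)=2)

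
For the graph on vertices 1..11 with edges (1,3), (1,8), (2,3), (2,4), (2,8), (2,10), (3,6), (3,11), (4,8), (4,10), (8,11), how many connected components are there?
4 (components: {1, 2, 3, 4, 6, 8, 10, 11}, {5}, {7}, {9})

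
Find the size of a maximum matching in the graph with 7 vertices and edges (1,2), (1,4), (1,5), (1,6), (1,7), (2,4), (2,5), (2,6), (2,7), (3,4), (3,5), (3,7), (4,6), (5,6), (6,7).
3 (matching: (1,4), (2,7), (5,6); upper bound floor(n/2) = floor(7/2) = 3)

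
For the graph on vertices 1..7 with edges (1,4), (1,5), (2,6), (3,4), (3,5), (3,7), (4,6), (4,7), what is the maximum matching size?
3 (matching: (1,5), (2,6), (4,7); upper bound floor(n/2) = floor(7/2) = 3)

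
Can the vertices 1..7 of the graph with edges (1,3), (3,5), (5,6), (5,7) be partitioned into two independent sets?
Yes. Partition: {1, 2, 4, 5}, {3, 6, 7}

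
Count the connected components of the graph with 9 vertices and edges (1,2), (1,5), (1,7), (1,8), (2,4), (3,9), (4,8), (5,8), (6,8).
2 (components: {1, 2, 4, 5, 6, 7, 8}, {3, 9})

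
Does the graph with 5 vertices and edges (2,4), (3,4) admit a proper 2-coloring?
Yes. Partition: {1, 2, 3, 5}, {4}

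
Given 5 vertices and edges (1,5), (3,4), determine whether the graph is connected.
No, it has 3 components: {1, 5}, {2}, {3, 4}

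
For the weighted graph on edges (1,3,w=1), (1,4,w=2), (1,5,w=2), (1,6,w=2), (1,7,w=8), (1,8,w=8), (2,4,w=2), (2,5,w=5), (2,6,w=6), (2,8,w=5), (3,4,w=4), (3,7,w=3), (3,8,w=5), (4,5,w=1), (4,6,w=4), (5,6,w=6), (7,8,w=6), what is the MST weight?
16 (MST edges: (1,3,w=1), (1,4,w=2), (1,6,w=2), (2,4,w=2), (2,8,w=5), (3,7,w=3), (4,5,w=1); sum of weights 1 + 2 + 2 + 2 + 5 + 3 + 1 = 16)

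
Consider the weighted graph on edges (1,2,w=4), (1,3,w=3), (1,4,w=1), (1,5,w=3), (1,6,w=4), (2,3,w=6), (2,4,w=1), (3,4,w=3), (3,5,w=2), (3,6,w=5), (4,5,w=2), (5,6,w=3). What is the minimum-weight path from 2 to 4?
1 (path: 2 -> 4; weights 1 = 1)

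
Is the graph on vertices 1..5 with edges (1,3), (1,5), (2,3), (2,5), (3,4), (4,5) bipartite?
Yes. Partition: {1, 2, 4}, {3, 5}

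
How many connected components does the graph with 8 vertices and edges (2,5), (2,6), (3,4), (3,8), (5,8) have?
3 (components: {1}, {2, 3, 4, 5, 6, 8}, {7})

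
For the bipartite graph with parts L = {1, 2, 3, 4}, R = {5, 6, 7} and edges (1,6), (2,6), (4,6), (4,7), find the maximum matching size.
2 (matching: (1,6), (4,7); upper bound min(|L|,|R|) = min(4,3) = 3)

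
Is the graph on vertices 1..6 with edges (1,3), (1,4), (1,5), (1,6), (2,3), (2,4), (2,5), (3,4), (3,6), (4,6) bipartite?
No (odd cycle of length 3: 6 -> 1 -> 3 -> 6)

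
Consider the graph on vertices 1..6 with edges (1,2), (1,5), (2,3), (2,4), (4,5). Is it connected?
No, it has 2 components: {1, 2, 3, 4, 5}, {6}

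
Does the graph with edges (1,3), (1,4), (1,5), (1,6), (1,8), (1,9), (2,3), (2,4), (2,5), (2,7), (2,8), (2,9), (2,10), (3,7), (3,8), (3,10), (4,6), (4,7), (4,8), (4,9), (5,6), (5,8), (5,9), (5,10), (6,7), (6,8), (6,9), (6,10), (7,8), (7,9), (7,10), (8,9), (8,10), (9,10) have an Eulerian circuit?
No (6 vertices have odd degree: {2, 3, 6, 7, 8, 10}; Eulerian circuit requires 0)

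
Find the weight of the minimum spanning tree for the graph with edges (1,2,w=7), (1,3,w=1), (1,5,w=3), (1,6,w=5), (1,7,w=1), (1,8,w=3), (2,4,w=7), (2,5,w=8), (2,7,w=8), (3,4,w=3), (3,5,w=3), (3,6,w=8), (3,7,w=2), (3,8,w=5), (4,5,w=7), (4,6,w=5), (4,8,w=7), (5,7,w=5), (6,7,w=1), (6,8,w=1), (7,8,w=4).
17 (MST edges: (1,2,w=7), (1,3,w=1), (1,5,w=3), (1,7,w=1), (3,4,w=3), (6,7,w=1), (6,8,w=1); sum of weights 7 + 1 + 3 + 1 + 3 + 1 + 1 = 17)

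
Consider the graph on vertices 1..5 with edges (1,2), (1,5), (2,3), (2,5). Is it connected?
No, it has 2 components: {1, 2, 3, 5}, {4}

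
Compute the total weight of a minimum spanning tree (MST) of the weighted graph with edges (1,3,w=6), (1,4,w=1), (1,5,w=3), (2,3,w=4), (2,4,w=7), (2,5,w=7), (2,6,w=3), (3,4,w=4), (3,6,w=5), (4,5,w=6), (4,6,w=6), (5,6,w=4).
15 (MST edges: (1,4,w=1), (1,5,w=3), (2,3,w=4), (2,6,w=3), (3,4,w=4); sum of weights 1 + 3 + 4 + 3 + 4 = 15)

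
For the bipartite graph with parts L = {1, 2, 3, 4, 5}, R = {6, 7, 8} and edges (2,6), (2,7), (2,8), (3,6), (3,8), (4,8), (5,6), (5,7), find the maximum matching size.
3 (matching: (2,8), (3,6), (5,7); upper bound min(|L|,|R|) = min(5,3) = 3)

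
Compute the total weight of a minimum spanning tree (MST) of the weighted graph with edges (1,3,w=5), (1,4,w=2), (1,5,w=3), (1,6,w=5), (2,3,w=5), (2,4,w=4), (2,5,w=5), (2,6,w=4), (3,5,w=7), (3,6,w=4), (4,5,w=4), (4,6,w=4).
17 (MST edges: (1,4,w=2), (1,5,w=3), (2,4,w=4), (2,6,w=4), (3,6,w=4); sum of weights 2 + 3 + 4 + 4 + 4 = 17)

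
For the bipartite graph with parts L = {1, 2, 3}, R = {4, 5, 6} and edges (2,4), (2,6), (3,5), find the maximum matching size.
2 (matching: (2,6), (3,5); upper bound min(|L|,|R|) = min(3,3) = 3)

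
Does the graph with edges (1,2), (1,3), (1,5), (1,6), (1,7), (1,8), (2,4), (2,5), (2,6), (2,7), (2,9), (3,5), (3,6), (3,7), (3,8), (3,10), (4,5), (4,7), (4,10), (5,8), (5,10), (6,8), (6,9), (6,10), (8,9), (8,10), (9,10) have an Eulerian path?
Yes — and in fact it has an Eulerian circuit (the graph is connected and all 10 vertices have even degree)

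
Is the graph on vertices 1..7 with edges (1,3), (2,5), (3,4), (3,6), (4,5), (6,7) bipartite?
Yes. Partition: {1, 2, 4, 6}, {3, 5, 7}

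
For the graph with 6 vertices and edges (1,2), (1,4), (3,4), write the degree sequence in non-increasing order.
[2, 2, 1, 1, 0, 0] (degrees: deg(1)=2, deg(2)=1, deg(3)=1, deg(4)=2, deg(5)=0, deg(6)=0)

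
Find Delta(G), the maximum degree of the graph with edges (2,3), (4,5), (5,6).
2 (attained at vertex 5)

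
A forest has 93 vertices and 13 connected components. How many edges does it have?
80 (Each of the 13 component trees on V_i vertices has V_i - 1 edges; summing gives V - C = 93 - 13 = 80)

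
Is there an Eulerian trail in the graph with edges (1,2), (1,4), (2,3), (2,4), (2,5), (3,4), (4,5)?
Yes — and in fact it has an Eulerian circuit (the graph is connected and all 5 vertices have even degree)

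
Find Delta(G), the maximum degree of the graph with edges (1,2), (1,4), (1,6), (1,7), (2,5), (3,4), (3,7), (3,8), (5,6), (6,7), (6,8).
4 (attained at vertices 1, 6)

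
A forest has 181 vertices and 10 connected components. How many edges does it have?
171 (Each of the 10 component trees on V_i vertices has V_i - 1 edges; summing gives V - C = 181 - 10 = 171)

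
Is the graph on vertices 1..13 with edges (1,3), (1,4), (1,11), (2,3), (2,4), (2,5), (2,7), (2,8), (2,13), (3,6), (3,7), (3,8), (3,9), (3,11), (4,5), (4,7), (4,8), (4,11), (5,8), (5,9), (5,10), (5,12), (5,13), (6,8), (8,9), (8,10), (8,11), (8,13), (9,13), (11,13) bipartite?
No (odd cycle of length 3: 4 -> 1 -> 11 -> 4)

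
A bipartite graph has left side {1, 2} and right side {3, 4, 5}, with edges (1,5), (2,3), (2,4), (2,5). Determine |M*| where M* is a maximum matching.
2 (matching: (1,5), (2,4); upper bound min(|L|,|R|) = min(2,3) = 2)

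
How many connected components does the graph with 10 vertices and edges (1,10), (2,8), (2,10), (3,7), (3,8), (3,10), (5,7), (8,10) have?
4 (components: {1, 2, 3, 5, 7, 8, 10}, {4}, {6}, {9})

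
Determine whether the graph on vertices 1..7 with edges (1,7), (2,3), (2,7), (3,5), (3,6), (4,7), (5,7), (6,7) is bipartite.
Yes. Partition: {1, 2, 4, 5, 6}, {3, 7}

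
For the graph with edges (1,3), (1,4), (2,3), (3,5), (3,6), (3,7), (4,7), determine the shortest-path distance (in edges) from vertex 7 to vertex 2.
2 (path: 7 -> 3 -> 2, 2 edges)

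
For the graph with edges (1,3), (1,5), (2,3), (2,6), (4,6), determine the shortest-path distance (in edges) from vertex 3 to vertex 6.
2 (path: 3 -> 2 -> 6, 2 edges)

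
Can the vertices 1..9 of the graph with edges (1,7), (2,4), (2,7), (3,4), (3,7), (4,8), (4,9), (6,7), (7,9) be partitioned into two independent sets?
Yes. Partition: {1, 2, 3, 5, 6, 8, 9}, {4, 7}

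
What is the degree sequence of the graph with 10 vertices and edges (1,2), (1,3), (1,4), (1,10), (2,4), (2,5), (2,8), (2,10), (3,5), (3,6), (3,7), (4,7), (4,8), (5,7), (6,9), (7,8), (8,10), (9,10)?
[5, 4, 4, 4, 4, 4, 4, 3, 2, 2] (degrees: deg(1)=4, deg(2)=5, deg(3)=4, deg(4)=4, deg(5)=3, deg(6)=2, deg(7)=4, deg(8)=4, deg(9)=2, deg(10)=4)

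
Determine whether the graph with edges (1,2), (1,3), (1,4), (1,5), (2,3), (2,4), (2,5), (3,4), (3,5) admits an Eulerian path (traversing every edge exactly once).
Yes (the graph is connected and exactly 2 vertices have odd degree: {4, 5}; any Eulerian path must start and end at those)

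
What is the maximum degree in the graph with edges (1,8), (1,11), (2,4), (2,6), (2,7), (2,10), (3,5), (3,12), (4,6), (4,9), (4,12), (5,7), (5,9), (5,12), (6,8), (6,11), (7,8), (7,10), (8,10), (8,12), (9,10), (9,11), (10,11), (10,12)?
6 (attained at vertex 10)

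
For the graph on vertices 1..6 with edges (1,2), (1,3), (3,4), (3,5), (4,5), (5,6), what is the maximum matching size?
3 (matching: (1,2), (3,4), (5,6); upper bound floor(n/2) = floor(6/2) = 3)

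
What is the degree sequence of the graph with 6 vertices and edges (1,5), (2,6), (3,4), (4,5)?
[2, 2, 1, 1, 1, 1] (degrees: deg(1)=1, deg(2)=1, deg(3)=1, deg(4)=2, deg(5)=2, deg(6)=1)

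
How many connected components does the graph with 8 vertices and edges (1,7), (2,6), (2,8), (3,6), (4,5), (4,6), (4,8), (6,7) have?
1 (components: {1, 2, 3, 4, 5, 6, 7, 8})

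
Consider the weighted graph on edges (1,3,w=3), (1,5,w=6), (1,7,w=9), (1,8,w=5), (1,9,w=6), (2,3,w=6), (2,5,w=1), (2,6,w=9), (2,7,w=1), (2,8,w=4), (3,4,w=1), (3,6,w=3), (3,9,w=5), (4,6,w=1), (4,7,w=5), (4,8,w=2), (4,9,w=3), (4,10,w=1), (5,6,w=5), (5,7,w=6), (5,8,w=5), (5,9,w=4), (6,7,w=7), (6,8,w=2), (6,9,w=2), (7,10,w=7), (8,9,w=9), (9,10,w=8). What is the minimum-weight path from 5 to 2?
1 (path: 5 -> 2; weights 1 = 1)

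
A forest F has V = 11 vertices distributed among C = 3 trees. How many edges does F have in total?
8 (Each of the 3 component trees on V_i vertices has V_i - 1 edges; summing gives V - C = 11 - 3 = 8)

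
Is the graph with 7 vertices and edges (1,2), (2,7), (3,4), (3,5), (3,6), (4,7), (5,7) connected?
Yes (BFS from 1 visits [1, 2, 7, 4, 5, 3, 6] — all 7 vertices reached)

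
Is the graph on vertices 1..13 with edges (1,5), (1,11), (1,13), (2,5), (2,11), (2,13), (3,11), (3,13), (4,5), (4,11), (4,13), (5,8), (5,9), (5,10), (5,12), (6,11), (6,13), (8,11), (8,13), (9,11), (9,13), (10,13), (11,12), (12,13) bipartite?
Yes. Partition: {1, 2, 3, 4, 6, 7, 8, 9, 10, 12}, {5, 11, 13}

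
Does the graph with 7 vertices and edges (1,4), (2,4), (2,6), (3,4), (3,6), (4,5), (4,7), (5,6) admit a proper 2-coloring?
Yes. Partition: {1, 2, 3, 5, 7}, {4, 6}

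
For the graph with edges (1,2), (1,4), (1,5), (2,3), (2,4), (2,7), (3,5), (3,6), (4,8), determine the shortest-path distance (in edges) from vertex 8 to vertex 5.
3 (path: 8 -> 4 -> 1 -> 5, 3 edges)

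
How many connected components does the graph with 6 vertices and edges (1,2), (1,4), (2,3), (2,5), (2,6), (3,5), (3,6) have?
1 (components: {1, 2, 3, 4, 5, 6})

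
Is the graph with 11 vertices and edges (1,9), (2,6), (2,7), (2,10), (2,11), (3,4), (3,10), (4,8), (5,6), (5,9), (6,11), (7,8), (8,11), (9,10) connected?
Yes (BFS from 1 visits [1, 9, 5, 10, 6, 2, 3, 11, 7, 4, 8] — all 11 vertices reached)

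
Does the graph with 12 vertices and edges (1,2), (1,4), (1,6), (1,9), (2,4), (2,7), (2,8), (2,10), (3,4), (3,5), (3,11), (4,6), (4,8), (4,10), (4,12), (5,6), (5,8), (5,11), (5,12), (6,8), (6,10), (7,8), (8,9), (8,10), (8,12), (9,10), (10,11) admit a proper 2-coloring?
No (odd cycle of length 3: 2 -> 1 -> 4 -> 2)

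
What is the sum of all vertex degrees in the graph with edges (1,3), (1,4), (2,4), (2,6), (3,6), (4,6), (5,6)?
14 (handshake: sum of degrees = 2|E| = 2 x 7 = 14)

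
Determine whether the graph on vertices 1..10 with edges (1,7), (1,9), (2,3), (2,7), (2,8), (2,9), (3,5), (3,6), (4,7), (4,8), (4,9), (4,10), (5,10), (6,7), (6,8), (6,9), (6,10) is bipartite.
Yes. Partition: {1, 2, 4, 5, 6}, {3, 7, 8, 9, 10}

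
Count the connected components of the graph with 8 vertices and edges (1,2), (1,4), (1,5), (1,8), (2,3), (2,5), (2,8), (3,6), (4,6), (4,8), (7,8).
1 (components: {1, 2, 3, 4, 5, 6, 7, 8})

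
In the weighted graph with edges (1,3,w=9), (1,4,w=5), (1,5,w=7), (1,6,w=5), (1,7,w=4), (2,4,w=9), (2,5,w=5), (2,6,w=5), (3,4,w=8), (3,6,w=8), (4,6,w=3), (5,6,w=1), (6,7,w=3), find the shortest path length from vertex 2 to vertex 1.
10 (path: 2 -> 6 -> 1; weights 5 + 5 = 10)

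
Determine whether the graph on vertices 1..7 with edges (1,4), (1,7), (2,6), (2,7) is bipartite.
Yes. Partition: {1, 2, 3, 5}, {4, 6, 7}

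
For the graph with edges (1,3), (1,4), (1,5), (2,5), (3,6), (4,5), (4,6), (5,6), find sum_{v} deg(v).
16 (handshake: sum of degrees = 2|E| = 2 x 8 = 16)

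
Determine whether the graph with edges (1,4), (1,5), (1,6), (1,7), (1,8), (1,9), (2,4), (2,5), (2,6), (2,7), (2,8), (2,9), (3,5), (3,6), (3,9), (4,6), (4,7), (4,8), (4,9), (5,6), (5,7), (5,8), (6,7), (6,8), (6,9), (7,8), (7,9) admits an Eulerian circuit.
No (2 vertices have odd degree: {3, 7}; Eulerian circuit requires 0)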